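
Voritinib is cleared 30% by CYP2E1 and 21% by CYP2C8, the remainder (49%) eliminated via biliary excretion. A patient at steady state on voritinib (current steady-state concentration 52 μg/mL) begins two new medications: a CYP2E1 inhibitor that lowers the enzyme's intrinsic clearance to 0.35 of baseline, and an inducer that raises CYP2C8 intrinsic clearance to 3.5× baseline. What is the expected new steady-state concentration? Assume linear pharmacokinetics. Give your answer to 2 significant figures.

39 μg/mL

CYP2E1: 0.3 × 0.35 = 0.105
CYP2C8: 0.21 × 3.5 = 0.735
Other: 0.49 (unchanged)
New clearance relative to baseline: 0.105 + 0.735 + 0.49 = 1.33.
Dividing the baseline by the relative clearance: 52 / 1.33 = 39 μg/mL.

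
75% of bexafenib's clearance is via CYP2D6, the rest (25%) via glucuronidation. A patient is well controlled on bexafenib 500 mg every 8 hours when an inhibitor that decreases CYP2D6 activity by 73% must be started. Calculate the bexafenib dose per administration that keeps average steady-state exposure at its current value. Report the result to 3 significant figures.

226 mg

The CYP2D6 pathway (75% of clearance) is reduced to 0.27× activity: 0.75 × 0.27 = 0.2025.
Non-CYP routes (25%) are unchanged.
Relative clearance = 0.2025 + 0.25 = 0.4525.
To maintain the same steady-state level, dose must scale with clearance: new dose = 500 × 0.4525 = 226 mg.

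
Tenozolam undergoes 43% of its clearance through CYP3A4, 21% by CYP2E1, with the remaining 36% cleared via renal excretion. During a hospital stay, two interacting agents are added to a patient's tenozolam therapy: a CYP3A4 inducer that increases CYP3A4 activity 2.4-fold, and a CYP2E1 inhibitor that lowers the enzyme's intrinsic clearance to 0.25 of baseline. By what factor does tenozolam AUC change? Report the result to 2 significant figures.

The CYP3A4 pathway (43% of clearance) rises to 2.4× activity: 0.43 × 2.4 = 1.032.
The CYP2E1 pathway (21% of clearance) is reduced to 0.25× activity: 0.21 × 0.25 = 0.0525.
The remaining 36% of clearance is unaffected.
CL_new/CL_old = 1.032 + 0.0525 + 0.36 = 1.4445.
Net AUC ratio = 1 / 1.4445 = 0.69.

0.69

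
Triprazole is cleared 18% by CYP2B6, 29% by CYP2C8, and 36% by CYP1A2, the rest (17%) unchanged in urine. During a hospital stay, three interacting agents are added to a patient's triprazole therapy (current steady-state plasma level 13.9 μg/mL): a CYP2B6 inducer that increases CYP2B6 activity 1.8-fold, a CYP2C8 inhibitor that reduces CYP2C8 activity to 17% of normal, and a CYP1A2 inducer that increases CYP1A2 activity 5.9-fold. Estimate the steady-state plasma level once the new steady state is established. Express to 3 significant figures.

5.21 μg/mL

The CYP2B6 pathway (18% of clearance) is boosted to 1.8× activity: 0.18 × 1.8 = 0.324.
The CYP2C8 pathway (29% of clearance) is reduced to 0.17× activity: 0.29 × 0.17 = 0.0493.
The CYP1A2 pathway (36% of clearance) increases to 5.9× activity: 0.36 × 5.9 = 2.124.
The remaining 17% of clearance is unaffected.
New clearance relative to baseline: 0.324 + 0.0493 + 2.124 + 0.17 = 2.6673.
Steady-state plasma level ∝ 1/CL: new value = 13.9 / 2.6673 = 5.21 μg/mL.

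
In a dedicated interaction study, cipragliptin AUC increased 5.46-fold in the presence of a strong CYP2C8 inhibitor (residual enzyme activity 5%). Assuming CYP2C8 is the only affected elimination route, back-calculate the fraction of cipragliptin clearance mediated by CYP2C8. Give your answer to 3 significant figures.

Let x = fm,CYP2C8. Because AUC ∝ 1/CL, relative clearance fell to 1/5.46 = 0.1832.
Setting x·0.05 + (1 − x) = 0.1832 and solving: x = (0.1832 − 1)/(0.05 − 1) = 0.860.

0.860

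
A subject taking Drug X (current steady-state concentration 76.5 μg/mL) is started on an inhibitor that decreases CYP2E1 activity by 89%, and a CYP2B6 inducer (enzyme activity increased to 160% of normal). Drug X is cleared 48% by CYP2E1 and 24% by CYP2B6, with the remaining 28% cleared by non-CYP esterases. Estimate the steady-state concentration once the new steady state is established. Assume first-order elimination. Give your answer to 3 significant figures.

CYP2E1: 0.48 × 0.11 = 0.0528
CYP2B6: 0.24 × 1.6 = 0.384
Other: 0.28 (unchanged)
CL_new/CL_old = 0.0528 + 0.384 + 0.28 = 0.7168.
Steady-state concentration ∝ 1/CL: new value = 76.5 / 0.7168 = 107 μg/mL.

107 μg/mL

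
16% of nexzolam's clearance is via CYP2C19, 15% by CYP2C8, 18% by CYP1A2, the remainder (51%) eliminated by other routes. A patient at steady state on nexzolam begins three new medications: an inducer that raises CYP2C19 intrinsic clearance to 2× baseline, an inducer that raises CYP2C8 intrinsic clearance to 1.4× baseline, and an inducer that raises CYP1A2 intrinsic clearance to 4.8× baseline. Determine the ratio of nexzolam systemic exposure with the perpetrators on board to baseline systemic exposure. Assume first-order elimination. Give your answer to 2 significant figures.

The CYP2C19 pathway (16% of clearance) rises to 2× activity: 0.16 × 2 = 0.32.
The CYP2C8 pathway (15% of clearance) rises to 1.4× activity: 0.15 × 1.4 = 0.21.
The CYP1A2 pathway (18% of clearance) is boosted to 4.8× activity: 0.18 × 4.8 = 0.864.
Non-CYP routes (51%) are unchanged.
New clearance relative to baseline: 0.32 + 0.21 + 0.864 + 0.51 = 1.904.
Because systemic exposure varies inversely with clearance, the combined effect is 1 / 1.904 = 0.53.

0.53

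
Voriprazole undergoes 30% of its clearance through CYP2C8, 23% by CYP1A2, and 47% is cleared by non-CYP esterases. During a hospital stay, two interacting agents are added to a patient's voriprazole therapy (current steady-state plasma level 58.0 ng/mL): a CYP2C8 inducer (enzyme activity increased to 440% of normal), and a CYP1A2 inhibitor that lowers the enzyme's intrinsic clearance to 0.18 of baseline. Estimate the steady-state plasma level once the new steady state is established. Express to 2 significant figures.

CYP2C8: 0.3 × 4.4 = 1.32
CYP1A2: 0.23 × 0.18 = 0.0414
Other: 0.47 (unchanged)
Relative clearance = 1.32 + 0.0414 + 0.47 = 1.8314.
Dividing the baseline by the relative clearance: 58.0 / 1.8314 = 32 ng/mL.

32 ng/mL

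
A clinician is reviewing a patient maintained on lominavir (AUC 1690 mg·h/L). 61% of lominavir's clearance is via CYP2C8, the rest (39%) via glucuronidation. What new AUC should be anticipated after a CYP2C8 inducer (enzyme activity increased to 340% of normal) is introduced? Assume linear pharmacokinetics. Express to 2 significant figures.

CYP2C8: 0.61 × 3.4 = 2.074
Other: 0.39 (unchanged)
New clearance relative to baseline: 2.074 + 0.39 = 2.464.
New AUC = baseline ÷ relative clearance = 1690 / 2.464 = 6.9 × 10² mg·h/L.

6.9 × 10² mg·h/L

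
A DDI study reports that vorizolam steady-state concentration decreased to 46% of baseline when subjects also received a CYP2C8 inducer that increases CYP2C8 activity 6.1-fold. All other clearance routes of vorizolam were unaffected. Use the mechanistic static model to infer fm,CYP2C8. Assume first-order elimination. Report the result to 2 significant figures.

0.23

Call the CYP2C8 fraction fm. After the interaction, CL_new/CL_old = fm × 6.1 + (1 − fm).
Steady-state concentration ratio = 1 / (new CL fraction), so new CL fraction = 1 / 0.460 = 2.174.
fm × 6.1 + 1 − fm = 2.174  ⇒  fm × (6.1 − 1) = 1.174  ⇒  fm = 0.23.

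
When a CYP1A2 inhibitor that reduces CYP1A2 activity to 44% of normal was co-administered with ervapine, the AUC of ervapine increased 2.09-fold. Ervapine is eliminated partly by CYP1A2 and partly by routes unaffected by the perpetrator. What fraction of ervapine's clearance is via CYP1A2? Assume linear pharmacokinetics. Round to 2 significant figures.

Let fm be the CYP1A2 fraction. New clearance relative to baseline = fm × 0.44 + (1 − fm).
AUC ratio = 1 / (new CL fraction), so new CL fraction = 1 / 2.09 = 0.4785.
fm × 0.44 + 1 − fm = 0.4785  ⇒  fm × (0.44 − 1) = −0.5215  ⇒  fm = 0.93.

0.93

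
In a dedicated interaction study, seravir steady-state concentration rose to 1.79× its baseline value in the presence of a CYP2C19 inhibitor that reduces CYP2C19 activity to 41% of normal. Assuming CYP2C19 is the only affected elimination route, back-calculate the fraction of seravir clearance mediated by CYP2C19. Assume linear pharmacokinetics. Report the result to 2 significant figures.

0.75

CL'/CL = 1 / 1.79 = 0.5587
0.41·fm + (1 − fm) = 0.5587
fm = (0.5587 − 1) / (0.41 − 1) = 0.75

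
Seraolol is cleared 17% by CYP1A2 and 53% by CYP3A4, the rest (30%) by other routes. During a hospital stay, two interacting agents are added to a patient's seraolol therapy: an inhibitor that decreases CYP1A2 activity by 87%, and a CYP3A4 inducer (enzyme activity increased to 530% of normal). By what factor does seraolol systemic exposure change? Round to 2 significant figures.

CYP1A2: 0.17 × 0.13 = 0.0221
CYP3A4: 0.53 × 5.3 = 2.809
Other: 0.3 (unchanged)
CL_new/CL_old = 0.0221 + 2.809 + 0.3 = 3.1311.
Systemic exposure ∝ 1/CL: fold-change = 1 / 3.1311 = 0.32.

0.32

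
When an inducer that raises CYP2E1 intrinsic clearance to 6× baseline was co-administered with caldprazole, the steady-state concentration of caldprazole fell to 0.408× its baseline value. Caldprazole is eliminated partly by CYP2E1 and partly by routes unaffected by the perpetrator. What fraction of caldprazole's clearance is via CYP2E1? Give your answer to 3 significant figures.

Call the CYP2E1 fraction fm. After the interaction, CL_new/CL_old = fm × 6 + (1 − fm).
Steady-state concentration ratio = 1 / (new CL fraction), so new CL fraction = 1 / 0.408 = 2.451.
fm × 6 + 1 − fm = 2.451  ⇒  fm × (6 − 1) = 1.451  ⇒  fm = 0.290.

0.290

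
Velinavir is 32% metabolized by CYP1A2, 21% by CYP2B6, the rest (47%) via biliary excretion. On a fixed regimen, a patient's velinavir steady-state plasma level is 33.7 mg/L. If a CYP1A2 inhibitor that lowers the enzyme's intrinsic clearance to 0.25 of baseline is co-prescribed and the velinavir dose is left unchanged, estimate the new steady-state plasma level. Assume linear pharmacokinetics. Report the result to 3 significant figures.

44.3 mg/L

The CYP1A2 pathway (32% of clearance) drops to 0.25× activity: 0.32 × 0.25 = 0.08.
CYP2B6 (21%) and the residual 47% are unaffected.
CL_new/CL_old = 0.08 + 0.21 + 0.47 = 0.76.
Steady-state plasma level ∝ 1/CL, so new value = 33.7 / 0.76 = 44.3 mg/L.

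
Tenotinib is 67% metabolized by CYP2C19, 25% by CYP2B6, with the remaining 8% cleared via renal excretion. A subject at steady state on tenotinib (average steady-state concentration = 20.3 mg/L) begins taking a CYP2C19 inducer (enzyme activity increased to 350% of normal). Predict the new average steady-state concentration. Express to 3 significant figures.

7.59 mg/L

The CYP2C19 pathway (67% of clearance) increases to 3.5× activity: 0.67 × 3.5 = 2.345.
CYP2B6 (25%) and the residual 8% are unaffected.
New clearance relative to baseline: 2.345 + 0.25 + 0.08 = 2.675.
New average steady-state concentration = baseline ÷ relative clearance = 20.3 / 2.675 = 7.59 mg/L.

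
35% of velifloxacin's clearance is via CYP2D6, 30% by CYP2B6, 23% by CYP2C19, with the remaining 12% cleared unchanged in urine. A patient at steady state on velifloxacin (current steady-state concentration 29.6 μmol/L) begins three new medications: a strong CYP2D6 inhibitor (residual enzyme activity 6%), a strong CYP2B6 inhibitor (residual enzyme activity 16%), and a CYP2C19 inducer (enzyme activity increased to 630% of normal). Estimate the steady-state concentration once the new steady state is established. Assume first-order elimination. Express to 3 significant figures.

CYP2D6: 0.35 × 0.06 = 0.021
CYP2B6: 0.3 × 0.16 = 0.048
CYP2C19: 0.23 × 6.3 = 1.449
Other: 0.12 (unchanged)
CL_new/CL_old = 0.021 + 0.048 + 1.449 + 0.12 = 1.638.
Steady-state concentration ∝ 1/CL: new value = 29.6 / 1.638 = 18.1 μmol/L.

18.1 μmol/L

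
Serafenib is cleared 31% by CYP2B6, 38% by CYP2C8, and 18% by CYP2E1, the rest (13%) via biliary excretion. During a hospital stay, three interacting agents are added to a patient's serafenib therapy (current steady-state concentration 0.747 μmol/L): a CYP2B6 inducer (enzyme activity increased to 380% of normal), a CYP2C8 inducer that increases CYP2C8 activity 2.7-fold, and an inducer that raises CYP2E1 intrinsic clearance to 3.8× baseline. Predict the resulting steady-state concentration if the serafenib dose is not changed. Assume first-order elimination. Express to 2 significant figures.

0.25 μmol/L

The CYP2B6 pathway (31% of clearance) rises to 3.8× activity: 0.31 × 3.8 = 1.178.
The CYP2C8 pathway (38% of clearance) is boosted to 2.7× activity: 0.38 × 2.7 = 1.026.
The CYP2E1 pathway (18% of clearance) increases to 3.8× activity: 0.18 × 3.8 = 0.684.
Non-CYP routes (13%) are unchanged.
Relative clearance = 1.178 + 1.026 + 0.684 + 0.13 = 3.018.
Dividing the baseline by the relative clearance: 0.747 / 3.018 = 0.25 μmol/L.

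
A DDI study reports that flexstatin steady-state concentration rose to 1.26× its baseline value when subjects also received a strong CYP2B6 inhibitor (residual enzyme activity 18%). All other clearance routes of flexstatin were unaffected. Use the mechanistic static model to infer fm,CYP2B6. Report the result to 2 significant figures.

CL'/CL = 1 / 1.26 = 0.7937
0.18·fm + (1 − fm) = 0.7937
fm = (0.7937 − 1) / (0.18 − 1) = 0.25

0.25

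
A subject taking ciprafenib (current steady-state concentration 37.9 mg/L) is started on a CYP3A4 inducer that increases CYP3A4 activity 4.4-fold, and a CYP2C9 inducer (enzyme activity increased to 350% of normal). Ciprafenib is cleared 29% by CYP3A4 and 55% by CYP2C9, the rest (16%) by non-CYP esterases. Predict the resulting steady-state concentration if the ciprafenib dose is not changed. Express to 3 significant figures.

11.3 mg/L

CYP3A4: 0.29 × 4.4 = 1.276
CYP2C9: 0.55 × 3.5 = 1.925
Other: 0.16 (unchanged)
Relative clearance = 1.276 + 1.925 + 0.16 = 3.361.
Dividing the baseline by the relative clearance: 37.9 / 3.361 = 11.3 mg/L.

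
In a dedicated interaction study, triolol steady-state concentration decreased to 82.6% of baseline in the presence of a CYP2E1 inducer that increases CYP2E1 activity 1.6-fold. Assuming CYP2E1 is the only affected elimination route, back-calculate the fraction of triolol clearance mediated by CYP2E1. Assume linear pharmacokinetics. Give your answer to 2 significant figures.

0.35

CL'/CL = 1 / 0.826 = 1.211
1.6·fm + (1 − fm) = 1.211
fm = (1.211 − 1) / (1.6 − 1) = 0.35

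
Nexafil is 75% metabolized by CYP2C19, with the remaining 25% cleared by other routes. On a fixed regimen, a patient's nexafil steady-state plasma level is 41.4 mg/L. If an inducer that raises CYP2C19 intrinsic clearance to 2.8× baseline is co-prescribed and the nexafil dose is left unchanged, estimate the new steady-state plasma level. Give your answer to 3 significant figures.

The CYP2C19 pathway (75% of clearance) rises to 2.8× activity: 0.75 × 2.8 = 2.1.
Non-CYP routes (25%) are unchanged.
CL_new/CL_old = 2.1 + 0.25 = 2.35.
With dosing unchanged, steady-state plasma level scales as 1/CL: 41.4 / 2.35 = 17.6 mg/L.

17.6 mg/L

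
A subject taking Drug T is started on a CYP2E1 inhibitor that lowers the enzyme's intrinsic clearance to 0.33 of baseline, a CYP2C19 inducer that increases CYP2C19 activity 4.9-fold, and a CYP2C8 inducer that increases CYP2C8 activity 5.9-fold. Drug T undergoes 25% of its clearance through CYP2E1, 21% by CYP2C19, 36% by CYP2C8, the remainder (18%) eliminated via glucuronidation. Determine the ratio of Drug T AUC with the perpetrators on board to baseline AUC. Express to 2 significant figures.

0.29

The CYP2E1 pathway (25% of clearance) is reduced to 0.33× activity: 0.25 × 0.33 = 0.0825.
The CYP2C19 pathway (21% of clearance) is boosted to 4.9× activity: 0.21 × 4.9 = 1.029.
The CYP2C8 pathway (36% of clearance) is boosted to 5.9× activity: 0.36 × 5.9 = 2.124.
The remaining 18% of clearance is unaffected.
CL_new/CL_old = 0.0825 + 1.029 + 2.124 + 0.18 = 3.4155.
AUC ∝ 1/CL: fold-change = 1 / 3.4155 = 0.29.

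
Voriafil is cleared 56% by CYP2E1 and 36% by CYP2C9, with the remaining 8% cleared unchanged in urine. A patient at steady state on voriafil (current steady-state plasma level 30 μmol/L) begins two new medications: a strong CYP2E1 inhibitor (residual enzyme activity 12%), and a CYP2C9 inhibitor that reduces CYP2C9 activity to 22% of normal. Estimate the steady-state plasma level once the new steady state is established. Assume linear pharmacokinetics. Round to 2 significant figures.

CYP2E1: 0.56 × 0.12 = 0.0672
CYP2C9: 0.36 × 0.22 = 0.0792
Other: 0.08 (unchanged)
New clearance relative to baseline: 0.0672 + 0.0792 + 0.08 = 0.2264.
Dividing the baseline by the relative clearance: 30 / 0.2264 = 1.3 × 10² μmol/L.

1.3 × 10² μmol/L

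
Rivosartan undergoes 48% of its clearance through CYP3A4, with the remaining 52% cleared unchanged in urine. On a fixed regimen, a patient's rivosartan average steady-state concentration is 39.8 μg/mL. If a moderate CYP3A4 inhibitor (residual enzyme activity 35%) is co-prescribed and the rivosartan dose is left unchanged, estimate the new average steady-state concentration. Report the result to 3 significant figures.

The CYP3A4 pathway (48% of clearance) is reduced to 0.35× activity: 0.48 × 0.35 = 0.168.
Non-CYP routes (52%) are unchanged.
Relative clearance = 0.168 + 0.52 = 0.688.
New average steady-state concentration = baseline ÷ relative clearance = 39.8 / 0.688 = 57.8 μg/mL.

57.8 μg/mL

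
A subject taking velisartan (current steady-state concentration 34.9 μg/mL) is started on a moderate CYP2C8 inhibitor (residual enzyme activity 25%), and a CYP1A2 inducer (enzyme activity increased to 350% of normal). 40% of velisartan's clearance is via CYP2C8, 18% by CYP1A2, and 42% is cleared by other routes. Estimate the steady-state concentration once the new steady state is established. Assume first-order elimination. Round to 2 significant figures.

30 μg/mL

The CYP2C8 pathway (40% of clearance) drops to 0.25× activity: 0.4 × 0.25 = 0.1.
The CYP1A2 pathway (18% of clearance) is boosted to 3.5× activity: 0.18 × 3.5 = 0.63.
Non-CYP routes (42%) are unchanged.
CL_new/CL_old = 0.1 + 0.63 + 0.42 = 1.15.
Steady-state concentration ∝ 1/CL: new value = 34.9 / 1.15 = 30 μg/mL.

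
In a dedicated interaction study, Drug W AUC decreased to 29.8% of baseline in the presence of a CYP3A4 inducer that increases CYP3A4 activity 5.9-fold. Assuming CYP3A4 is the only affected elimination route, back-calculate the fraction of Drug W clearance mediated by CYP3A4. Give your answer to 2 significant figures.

0.48

Write x for the fraction cleared via CYP3A4. The observed AUC change means clearance rose to 1/0.298 = 3.356 of baseline.
Only the CYP3A4 route changed, so 3.356 = x·5.9 + (1 − x), giving x = 0.48.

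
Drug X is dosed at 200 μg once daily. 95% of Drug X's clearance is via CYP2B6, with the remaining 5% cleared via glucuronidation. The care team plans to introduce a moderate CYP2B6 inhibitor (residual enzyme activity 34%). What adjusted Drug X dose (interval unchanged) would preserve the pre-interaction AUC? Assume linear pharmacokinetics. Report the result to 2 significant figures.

75 μg

The CYP2B6 pathway (95% of clearance) drops to 0.34× activity: 0.95 × 0.34 = 0.323.
The remaining 5% of clearance is unaffected.
New clearance relative to baseline: 0.323 + 0.05 = 0.373.
To maintain the same steady-state level, dose must scale with clearance: new dose = 200 × 0.373 = 75 μg.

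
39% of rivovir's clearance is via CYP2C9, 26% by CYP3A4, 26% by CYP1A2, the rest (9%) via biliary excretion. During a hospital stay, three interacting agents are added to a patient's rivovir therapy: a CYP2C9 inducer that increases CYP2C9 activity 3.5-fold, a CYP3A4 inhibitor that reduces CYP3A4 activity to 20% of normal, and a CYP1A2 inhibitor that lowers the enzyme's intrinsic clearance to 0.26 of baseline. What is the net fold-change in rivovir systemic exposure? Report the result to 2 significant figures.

CYP2C9: 0.39 × 3.5 = 1.365
CYP3A4: 0.26 × 0.2 = 0.052
CYP1A2: 0.26 × 0.26 = 0.0676
Other: 0.09 (unchanged)
CL_new/CL_old = 1.365 + 0.052 + 0.0676 + 0.09 = 1.5746.
Because systemic exposure varies inversely with clearance, the combined effect is 1 / 1.5746 = 0.64.

0.64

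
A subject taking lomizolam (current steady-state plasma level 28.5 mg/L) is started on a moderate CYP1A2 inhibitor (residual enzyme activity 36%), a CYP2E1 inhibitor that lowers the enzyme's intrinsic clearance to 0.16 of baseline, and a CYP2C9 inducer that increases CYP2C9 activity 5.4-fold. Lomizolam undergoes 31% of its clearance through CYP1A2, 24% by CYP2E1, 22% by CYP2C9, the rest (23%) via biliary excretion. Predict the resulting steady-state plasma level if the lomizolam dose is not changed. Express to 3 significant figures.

The CYP1A2 pathway (31% of clearance) falls to 0.36× activity: 0.31 × 0.36 = 0.1116.
The CYP2E1 pathway (24% of clearance) falls to 0.16× activity: 0.24 × 0.16 = 0.0384.
The CYP2C9 pathway (22% of clearance) increases to 5.4× activity: 0.22 × 5.4 = 1.188.
The remaining 23% of clearance is unaffected.
New clearance relative to baseline: 0.1116 + 0.0384 + 1.188 + 0.23 = 1.568.
Dividing the baseline by the relative clearance: 28.5 / 1.568 = 18.2 mg/L.

18.2 mg/L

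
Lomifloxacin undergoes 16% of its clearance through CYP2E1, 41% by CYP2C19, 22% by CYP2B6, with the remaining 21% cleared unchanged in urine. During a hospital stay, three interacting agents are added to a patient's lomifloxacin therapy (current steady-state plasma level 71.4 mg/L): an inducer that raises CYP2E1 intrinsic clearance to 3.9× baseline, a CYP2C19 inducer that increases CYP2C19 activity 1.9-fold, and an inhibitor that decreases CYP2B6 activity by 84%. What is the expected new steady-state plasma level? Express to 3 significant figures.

43.3 mg/L

CYP2E1: 0.16 × 3.9 = 0.624
CYP2C19: 0.41 × 1.9 = 0.779
CYP2B6: 0.22 × 0.16 = 0.0352
Other: 0.21 (unchanged)
CL_new/CL_old = 0.624 + 0.779 + 0.0352 + 0.21 = 1.6482.
New steady-state plasma level = 71.4 / 1.6482 = 43.3 mg/L (concentration scales inversely with clearance).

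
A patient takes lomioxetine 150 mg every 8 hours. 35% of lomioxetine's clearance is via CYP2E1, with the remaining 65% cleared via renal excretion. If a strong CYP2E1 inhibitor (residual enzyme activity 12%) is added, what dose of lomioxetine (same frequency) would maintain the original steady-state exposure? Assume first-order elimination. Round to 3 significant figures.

104 mg

CYP2E1: 0.35 × 0.12 = 0.042
Other: 0.65 (unchanged)
New clearance relative to baseline: 0.042 + 0.65 = 0.692.
Exposure is unchanged when dose changes in proportion to clearance. New dose = 150 mg × 0.692 = 104 mg.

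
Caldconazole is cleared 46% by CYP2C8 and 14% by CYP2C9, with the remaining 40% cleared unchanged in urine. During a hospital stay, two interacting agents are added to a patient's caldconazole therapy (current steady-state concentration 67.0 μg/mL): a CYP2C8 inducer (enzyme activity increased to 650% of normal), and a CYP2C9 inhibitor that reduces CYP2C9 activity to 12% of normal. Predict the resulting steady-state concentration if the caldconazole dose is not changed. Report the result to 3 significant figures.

19.7 μg/mL

The CYP2C8 pathway (46% of clearance) increases to 6.5× activity: 0.46 × 6.5 = 2.99.
The CYP2C9 pathway (14% of clearance) falls to 0.12× activity: 0.14 × 0.12 = 0.0168.
Non-CYP routes (40%) are unchanged.
New clearance relative to baseline: 2.99 + 0.0168 + 0.4 = 3.4068.
New steady-state concentration = 67.0 / 3.4068 = 19.7 μg/mL (concentration scales inversely with clearance).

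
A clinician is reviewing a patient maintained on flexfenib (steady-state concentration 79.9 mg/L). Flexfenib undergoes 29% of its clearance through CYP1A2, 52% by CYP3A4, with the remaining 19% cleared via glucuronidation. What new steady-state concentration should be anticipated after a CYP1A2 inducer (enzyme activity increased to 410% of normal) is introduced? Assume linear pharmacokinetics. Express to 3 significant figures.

42.1 mg/L

CYP1A2: 0.29 × 4.1 = 1.189
CYP3A4: 0.52 (unchanged)
Other: 0.19 (unchanged)
New clearance relative to baseline: 1.189 + 0.52 + 0.19 = 1.899.
With dosing unchanged, steady-state concentration scales as 1/CL: 79.9 / 1.899 = 42.1 mg/L.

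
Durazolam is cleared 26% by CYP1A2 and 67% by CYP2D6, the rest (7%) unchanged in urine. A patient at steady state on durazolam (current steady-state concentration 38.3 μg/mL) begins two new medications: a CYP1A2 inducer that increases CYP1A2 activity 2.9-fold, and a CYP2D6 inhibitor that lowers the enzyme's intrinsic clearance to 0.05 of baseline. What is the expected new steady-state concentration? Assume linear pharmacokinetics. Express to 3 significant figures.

44.7 μg/mL

The CYP1A2 pathway (26% of clearance) is boosted to 2.9× activity: 0.26 × 2.9 = 0.754.
The CYP2D6 pathway (67% of clearance) falls to 0.05× activity: 0.67 × 0.05 = 0.0335.
Non-CYP routes (7%) are unchanged.
New clearance relative to baseline: 0.754 + 0.0335 + 0.07 = 0.8575.
New steady-state concentration = 38.3 / 0.8575 = 44.7 μg/mL (concentration scales inversely with clearance).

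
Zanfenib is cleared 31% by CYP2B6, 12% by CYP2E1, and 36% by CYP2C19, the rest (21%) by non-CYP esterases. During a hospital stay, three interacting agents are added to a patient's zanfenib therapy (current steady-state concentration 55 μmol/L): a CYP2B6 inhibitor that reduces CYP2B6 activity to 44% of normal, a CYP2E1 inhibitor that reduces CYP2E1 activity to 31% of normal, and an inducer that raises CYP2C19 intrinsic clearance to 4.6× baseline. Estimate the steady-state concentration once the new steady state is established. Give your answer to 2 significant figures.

CYP2B6: 0.31 × 0.44 = 0.1364
CYP2E1: 0.12 × 0.31 = 0.0372
CYP2C19: 0.36 × 4.6 = 1.656
Other: 0.21 (unchanged)
Relative clearance = 0.1364 + 0.0372 + 1.656 + 0.21 = 2.0396.
Dividing the baseline by the relative clearance: 55 / 2.0396 = 27 μmol/L.

27 μmol/L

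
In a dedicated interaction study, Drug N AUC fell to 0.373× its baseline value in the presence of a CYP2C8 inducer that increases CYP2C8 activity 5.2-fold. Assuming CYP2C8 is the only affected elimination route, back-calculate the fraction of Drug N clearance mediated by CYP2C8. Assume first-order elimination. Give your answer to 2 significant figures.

0.40

CL'/CL = 1 / 0.373 = 2.681
5.2·fm + (1 − fm) = 2.681
fm = (2.681 − 1) / (5.2 − 1) = 0.40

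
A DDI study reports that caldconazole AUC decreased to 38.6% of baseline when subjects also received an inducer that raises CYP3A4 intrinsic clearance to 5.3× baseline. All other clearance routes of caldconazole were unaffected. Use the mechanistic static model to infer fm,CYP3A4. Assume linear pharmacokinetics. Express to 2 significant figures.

0.37

CL'/CL = 1 / 0.386 = 2.591
5.3·fm + (1 − fm) = 2.591
fm = (2.591 − 1) / (5.3 − 1) = 0.37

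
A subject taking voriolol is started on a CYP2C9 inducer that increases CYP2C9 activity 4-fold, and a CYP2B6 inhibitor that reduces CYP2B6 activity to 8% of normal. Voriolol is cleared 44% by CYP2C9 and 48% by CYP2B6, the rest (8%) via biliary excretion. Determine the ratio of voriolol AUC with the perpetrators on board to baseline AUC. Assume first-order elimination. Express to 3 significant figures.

The CYP2C9 pathway (44% of clearance) rises to 4× activity: 0.44 × 4 = 1.76.
The CYP2B6 pathway (48% of clearance) is reduced to 0.08× activity: 0.48 × 0.08 = 0.0384.
Non-CYP routes (8%) are unchanged.
CL_new/CL_old = 1.76 + 0.0384 + 0.08 = 1.8784.
AUC ∝ 1/CL: fold-change = 1 / 1.8784 = 0.532.

0.532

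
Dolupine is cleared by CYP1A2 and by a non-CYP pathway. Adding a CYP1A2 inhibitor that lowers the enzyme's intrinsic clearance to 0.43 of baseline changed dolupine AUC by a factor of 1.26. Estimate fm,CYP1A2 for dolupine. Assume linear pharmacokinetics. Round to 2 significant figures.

CL'/CL = 1 / 1.26 = 0.7937
0.43·fm + (1 − fm) = 0.7937
fm = (0.7937 − 1) / (0.43 − 1) = 0.36

0.36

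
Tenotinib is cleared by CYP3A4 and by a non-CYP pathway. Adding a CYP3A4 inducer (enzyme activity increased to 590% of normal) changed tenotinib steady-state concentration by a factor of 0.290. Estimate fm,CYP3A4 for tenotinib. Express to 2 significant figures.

Call the CYP3A4 fraction fm. After the interaction, CL_new/CL_old = fm × 5.9 + (1 − fm).
Steady-state concentration ratio = 1 / (new CL fraction), so new CL fraction = 1 / 0.290 = 3.448.
fm × 5.9 + 1 − fm = 3.448  ⇒  fm × (5.9 − 1) = 2.448  ⇒  fm = 0.50.

0.50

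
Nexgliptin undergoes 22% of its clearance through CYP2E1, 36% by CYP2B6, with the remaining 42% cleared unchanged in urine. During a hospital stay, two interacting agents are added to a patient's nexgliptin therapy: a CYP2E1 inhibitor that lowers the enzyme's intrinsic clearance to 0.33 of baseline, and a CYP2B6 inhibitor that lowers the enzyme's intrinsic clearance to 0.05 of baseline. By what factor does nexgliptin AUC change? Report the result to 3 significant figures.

1.96

CYP2E1: 0.22 × 0.33 = 0.0726
CYP2B6: 0.36 × 0.05 = 0.018
Other: 0.42 (unchanged)
Relative clearance = 0.0726 + 0.018 + 0.42 = 0.5106.
AUC ∝ 1/CL: fold-change = 1 / 0.5106 = 1.96.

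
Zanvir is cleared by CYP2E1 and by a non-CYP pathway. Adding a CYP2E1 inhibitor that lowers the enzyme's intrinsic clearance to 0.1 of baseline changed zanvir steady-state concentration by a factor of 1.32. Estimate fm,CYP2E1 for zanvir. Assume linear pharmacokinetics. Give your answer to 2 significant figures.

CL'/CL = 1 / 1.32 = 0.7576
0.1·fm + (1 − fm) = 0.7576
fm = (0.7576 − 1) / (0.1 − 1) = 0.27

0.27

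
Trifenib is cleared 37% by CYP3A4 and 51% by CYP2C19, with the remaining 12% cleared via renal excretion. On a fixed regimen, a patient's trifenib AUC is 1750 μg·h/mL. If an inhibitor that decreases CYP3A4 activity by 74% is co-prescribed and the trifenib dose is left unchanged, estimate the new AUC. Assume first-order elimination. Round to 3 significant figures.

2.41 × 10³ μg·h/mL

The CYP3A4 pathway (37% of clearance) falls to 0.26× activity: 0.37 × 0.26 = 0.0962.
CYP2C19 (51%) and the residual 12% are unaffected.
CL_new/CL_old = 0.0962 + 0.51 + 0.12 = 0.7262.
With dosing unchanged, AUC scales as 1/CL: 1750 / 0.7262 = 2.41 × 10³ μg·h/mL.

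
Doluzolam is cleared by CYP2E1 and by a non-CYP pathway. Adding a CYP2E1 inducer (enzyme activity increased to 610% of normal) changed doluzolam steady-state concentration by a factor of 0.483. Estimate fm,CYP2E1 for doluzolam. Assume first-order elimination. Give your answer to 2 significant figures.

0.21

CL'/CL = 1 / 0.483 = 2.07
6.1·fm + (1 − fm) = 2.07
fm = (2.07 − 1) / (6.1 − 1) = 0.21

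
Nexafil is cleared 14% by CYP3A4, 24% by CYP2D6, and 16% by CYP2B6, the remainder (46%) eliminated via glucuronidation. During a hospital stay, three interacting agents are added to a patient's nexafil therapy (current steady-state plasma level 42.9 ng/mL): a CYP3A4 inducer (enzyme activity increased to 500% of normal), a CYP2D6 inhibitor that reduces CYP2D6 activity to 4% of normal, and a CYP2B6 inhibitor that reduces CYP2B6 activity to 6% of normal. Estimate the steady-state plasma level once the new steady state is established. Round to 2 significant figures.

36 ng/mL

CYP3A4: 0.14 × 5 = 0.7
CYP2D6: 0.24 × 0.04 = 0.0096
CYP2B6: 0.16 × 0.06 = 0.0096
Other: 0.46 (unchanged)
Relative clearance = 0.7 + 0.0096 + 0.0096 + 0.46 = 1.1792.
New steady-state plasma level = 42.9 / 1.1792 = 36 ng/mL (concentration scales inversely with clearance).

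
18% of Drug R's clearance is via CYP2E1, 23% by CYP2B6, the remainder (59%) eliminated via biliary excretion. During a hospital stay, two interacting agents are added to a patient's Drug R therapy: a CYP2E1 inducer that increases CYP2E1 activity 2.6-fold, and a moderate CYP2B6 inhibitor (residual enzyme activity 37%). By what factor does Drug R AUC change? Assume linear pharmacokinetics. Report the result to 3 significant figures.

0.875

The CYP2E1 pathway (18% of clearance) is boosted to 2.6× activity: 0.18 × 2.6 = 0.468.
The CYP2B6 pathway (23% of clearance) falls to 0.37× activity: 0.23 × 0.37 = 0.0851.
Non-CYP routes (59%) are unchanged.
New clearance relative to baseline: 0.468 + 0.0851 + 0.59 = 1.1431.
Net AUC ratio = 1 / 1.1431 = 0.875.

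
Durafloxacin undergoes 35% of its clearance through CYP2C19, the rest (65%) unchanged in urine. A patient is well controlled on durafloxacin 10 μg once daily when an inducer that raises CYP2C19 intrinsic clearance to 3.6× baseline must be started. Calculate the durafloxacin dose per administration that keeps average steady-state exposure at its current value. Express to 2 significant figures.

19 μg

The CYP2C19 pathway (35% of clearance) rises to 3.6× activity: 0.35 × 3.6 = 1.26.
The remaining 65% of clearance is unaffected.
Relative clearance = 1.26 + 0.65 = 1.91.
Exposure is unchanged when dose changes in proportion to clearance. New dose = 10 μg × 1.91 = 19 μg.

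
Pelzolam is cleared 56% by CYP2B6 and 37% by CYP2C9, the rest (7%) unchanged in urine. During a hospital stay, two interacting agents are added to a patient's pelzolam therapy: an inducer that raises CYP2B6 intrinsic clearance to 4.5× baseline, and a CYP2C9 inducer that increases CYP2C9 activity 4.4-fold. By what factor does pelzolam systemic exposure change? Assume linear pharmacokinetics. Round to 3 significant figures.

CYP2B6: 0.56 × 4.5 = 2.52
CYP2C9: 0.37 × 4.4 = 1.628
Other: 0.07 (unchanged)
New clearance relative to baseline: 2.52 + 1.628 + 0.07 = 4.218.
Because systemic exposure varies inversely with clearance, the combined effect is 1 / 4.218 = 0.237.

0.237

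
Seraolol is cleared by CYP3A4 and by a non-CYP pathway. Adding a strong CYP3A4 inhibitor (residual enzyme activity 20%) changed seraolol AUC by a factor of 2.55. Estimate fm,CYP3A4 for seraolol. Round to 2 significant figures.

Let x = fm,CYP3A4. Because AUC ∝ 1/CL, relative clearance fell to 1/2.55 = 0.3922.
Setting x·0.2 + (1 − x) = 0.3922 and solving: x = (0.3922 − 1)/(0.2 − 1) = 0.76.

0.76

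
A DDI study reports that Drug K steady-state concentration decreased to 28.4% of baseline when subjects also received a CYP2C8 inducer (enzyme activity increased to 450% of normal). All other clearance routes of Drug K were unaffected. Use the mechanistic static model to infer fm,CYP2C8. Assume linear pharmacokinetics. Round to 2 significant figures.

Let fm be the CYP2C8 fraction. New clearance relative to baseline = fm × 4.5 + (1 − fm).
Steady-state concentration ratio = 1 / (new CL fraction), so new CL fraction = 1 / 0.284 = 3.521.
fm × 4.5 + 1 − fm = 3.521  ⇒  fm × (4.5 − 1) = 2.521  ⇒  fm = 0.72.

0.72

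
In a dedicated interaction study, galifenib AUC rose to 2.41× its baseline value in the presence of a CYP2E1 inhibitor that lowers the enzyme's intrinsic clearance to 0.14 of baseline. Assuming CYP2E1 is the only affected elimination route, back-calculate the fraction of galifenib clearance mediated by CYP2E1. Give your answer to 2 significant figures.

CL'/CL = 1 / 2.41 = 0.4149
0.14·fm + (1 − fm) = 0.4149
fm = (0.4149 − 1) / (0.14 − 1) = 0.68

0.68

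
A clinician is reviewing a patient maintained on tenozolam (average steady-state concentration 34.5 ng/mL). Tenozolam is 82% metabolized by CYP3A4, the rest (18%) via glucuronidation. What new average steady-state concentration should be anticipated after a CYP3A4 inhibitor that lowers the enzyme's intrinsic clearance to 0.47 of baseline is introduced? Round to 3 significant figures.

The CYP3A4 pathway (82% of clearance) is reduced to 0.47× activity: 0.82 × 0.47 = 0.3854.
Non-CYP routes (18%) are unchanged.
Relative clearance = 0.3854 + 0.18 = 0.5654.
Average steady-state concentration ∝ 1/CL, so new value = 34.5 / 0.5654 = 61.0 ng/mL.

61.0 ng/mL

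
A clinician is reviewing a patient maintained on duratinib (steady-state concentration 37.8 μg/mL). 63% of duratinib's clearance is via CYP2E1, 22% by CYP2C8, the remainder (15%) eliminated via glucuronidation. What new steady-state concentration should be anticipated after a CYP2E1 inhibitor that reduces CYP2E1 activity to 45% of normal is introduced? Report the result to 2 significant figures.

The CYP2E1 pathway (63% of clearance) is reduced to 0.45× activity: 0.63 × 0.45 = 0.2835.
CYP2C8 (22%) and the residual 15% are unaffected.
CL_new/CL_old = 0.2835 + 0.22 + 0.15 = 0.6535.
New steady-state concentration = baseline ÷ relative clearance = 37.8 / 0.6535 = 58 μg/mL.

58 μg/mL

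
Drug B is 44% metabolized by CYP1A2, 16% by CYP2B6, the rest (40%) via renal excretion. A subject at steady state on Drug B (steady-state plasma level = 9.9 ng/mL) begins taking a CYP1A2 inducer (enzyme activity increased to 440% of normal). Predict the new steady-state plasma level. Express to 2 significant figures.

The CYP1A2 pathway (44% of clearance) increases to 4.4× activity: 0.44 × 4.4 = 1.936.
CYP2B6 (16%) and the residual 40% are unaffected.
New clearance relative to baseline: 1.936 + 0.16 + 0.4 = 2.496.
New steady-state plasma level = baseline ÷ relative clearance = 9.9 / 2.496 = 4.0 ng/mL.

4.0 ng/mL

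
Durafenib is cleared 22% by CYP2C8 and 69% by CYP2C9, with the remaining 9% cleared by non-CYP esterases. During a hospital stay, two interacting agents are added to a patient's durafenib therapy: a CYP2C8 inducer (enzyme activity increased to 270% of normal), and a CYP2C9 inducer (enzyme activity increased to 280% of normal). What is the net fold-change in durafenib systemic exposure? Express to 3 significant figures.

CYP2C8: 0.22 × 2.7 = 0.594
CYP2C9: 0.69 × 2.8 = 1.932
Other: 0.09 (unchanged)
CL_new/CL_old = 0.594 + 1.932 + 0.09 = 2.616.
Because systemic exposure varies inversely with clearance, the combined effect is 1 / 2.616 = 0.382.

0.382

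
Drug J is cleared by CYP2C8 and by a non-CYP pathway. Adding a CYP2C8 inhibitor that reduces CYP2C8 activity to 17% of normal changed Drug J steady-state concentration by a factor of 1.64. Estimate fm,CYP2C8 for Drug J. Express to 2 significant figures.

Let x = fm,CYP2C8. Because steady-state concentration ∝ 1/CL, relative clearance fell to 1/1.64 = 0.6098.
Only the CYP2C8 route changed, so 0.6098 = x·0.17 + (1 − x), giving x = 0.47.

0.47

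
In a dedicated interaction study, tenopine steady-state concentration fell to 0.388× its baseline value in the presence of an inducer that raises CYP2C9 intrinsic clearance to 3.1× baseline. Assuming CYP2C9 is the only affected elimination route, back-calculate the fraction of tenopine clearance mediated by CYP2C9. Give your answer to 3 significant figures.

Call the CYP2C9 fraction fm. After the interaction, CL_new/CL_old = fm × 3.1 + (1 − fm).
Steady-state concentration ratio = 1 / (new CL fraction), so new CL fraction = 1 / 0.388 = 2.577.
fm × 3.1 + 1 − fm = 2.577  ⇒  fm × (3.1 − 1) = 1.577  ⇒  fm = 0.751.

0.751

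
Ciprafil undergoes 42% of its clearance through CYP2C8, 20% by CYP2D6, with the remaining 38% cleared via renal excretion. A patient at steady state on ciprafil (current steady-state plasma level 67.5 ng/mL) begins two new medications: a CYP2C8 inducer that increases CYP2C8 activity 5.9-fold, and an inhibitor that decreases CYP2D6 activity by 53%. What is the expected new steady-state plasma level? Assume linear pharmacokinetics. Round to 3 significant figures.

22.9 ng/mL

The CYP2C8 pathway (42% of clearance) rises to 5.9× activity: 0.42 × 5.9 = 2.478.
The CYP2D6 pathway (20% of clearance) is reduced to 0.47× activity: 0.2 × 0.47 = 0.094.
Non-CYP routes (38%) are unchanged.
New clearance relative to baseline: 2.478 + 0.094 + 0.38 = 2.952.
Dividing the baseline by the relative clearance: 67.5 / 2.952 = 22.9 ng/mL.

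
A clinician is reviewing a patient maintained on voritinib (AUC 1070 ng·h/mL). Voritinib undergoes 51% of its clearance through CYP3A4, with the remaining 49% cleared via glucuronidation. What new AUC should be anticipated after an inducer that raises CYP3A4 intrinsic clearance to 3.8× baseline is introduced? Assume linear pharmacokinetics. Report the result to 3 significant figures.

441 ng·h/mL

The CYP3A4 pathway (51% of clearance) increases to 3.8× activity: 0.51 × 3.8 = 1.938.
The remaining 49% of clearance is unaffected.
CL_new/CL_old = 1.938 + 0.49 = 2.428.
With dosing unchanged, AUC scales as 1/CL: 1070 / 2.428 = 441 ng·h/mL.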